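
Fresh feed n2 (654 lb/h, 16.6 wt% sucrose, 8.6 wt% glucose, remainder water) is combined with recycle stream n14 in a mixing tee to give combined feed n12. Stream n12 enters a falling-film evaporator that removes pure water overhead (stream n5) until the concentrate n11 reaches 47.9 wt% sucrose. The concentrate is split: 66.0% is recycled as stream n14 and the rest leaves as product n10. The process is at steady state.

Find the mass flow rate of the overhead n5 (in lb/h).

Overall sucrose balance (none leaves overhead): sucrose in fresh feed = sucrose in product, i.e. 654×0.166 = (1−0.660)·n11·0.479.
n11 = 108.56/(0.479×0.340) = 666.61 lb/h.
Recycle n14 = 0.660×666.61 = 439.96 lb/h.
Combined feed n12 = 654 + 439.96 = 1094 lb/h.
Overhead n5 = n12 − n11 = 1094 − 666.61 = 427.35 lb/h.

427.4 lb/h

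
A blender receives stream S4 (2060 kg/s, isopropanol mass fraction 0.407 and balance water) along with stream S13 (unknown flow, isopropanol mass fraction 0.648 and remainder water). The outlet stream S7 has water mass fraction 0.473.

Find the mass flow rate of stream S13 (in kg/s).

2043 kg/s

Let S13 be the unknown flow. Total out = 2060 + S13.
water balance: 1221.6 + 0.352·S13 = 0.473·(2060 + S13)
(0.352 − 0.473)·S13 = 0.473×2060 − 1221.6 = -247.2
S13 = -247.2 / -0.121 = 2043 kg/s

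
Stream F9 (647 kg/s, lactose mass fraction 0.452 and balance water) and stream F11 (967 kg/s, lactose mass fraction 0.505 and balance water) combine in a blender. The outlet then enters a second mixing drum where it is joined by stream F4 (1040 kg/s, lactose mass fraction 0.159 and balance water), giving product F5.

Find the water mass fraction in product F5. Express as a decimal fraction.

Overall, product flow = 2654 kg/s.
water in = 647×0.548 + 967×0.495 + 1040×0.841 = 1707.9 kg/s.
water fraction in F5 = 0.644.

0.644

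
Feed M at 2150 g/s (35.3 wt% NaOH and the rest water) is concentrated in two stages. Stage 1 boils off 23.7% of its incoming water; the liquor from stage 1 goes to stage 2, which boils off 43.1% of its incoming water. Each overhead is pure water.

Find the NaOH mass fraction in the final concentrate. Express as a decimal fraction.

0.557

water in feed = 2150×0.647 = 1391 g/s.
After stage 1: water left = (1−0.237)×1391 = 1061.4; stream total = 1820.3 g/s.
After stage 2: water left = (1−0.431)×1061.4 = 603.92; final concentrate = 1362.9 g/s.
NaOH fraction = 758.95/1362.9 = 0.557.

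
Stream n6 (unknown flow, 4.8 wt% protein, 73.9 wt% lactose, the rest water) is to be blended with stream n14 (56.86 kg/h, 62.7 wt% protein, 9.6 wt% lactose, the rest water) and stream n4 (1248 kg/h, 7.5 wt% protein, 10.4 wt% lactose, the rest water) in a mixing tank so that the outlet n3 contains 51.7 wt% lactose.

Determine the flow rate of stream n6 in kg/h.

Let n6 be the unknown flow. Total out = 1304.9 + n6.
lactose balance: 135.25 + 0.739·n6 = 0.517·(1304.9 + n6)
(0.739 − 0.517)·n6 = 0.517×1304.9 − 135.25 = 539.36
n6 = 539.36 / 0.222 = 2429.6 kg/h

2430 kg/h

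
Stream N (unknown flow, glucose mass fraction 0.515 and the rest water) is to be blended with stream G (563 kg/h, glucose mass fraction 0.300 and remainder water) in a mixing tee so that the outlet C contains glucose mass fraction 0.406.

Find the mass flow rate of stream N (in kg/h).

Let N be the unknown flow. Total out = 563 + N.
glucose balance: 168.9 + 0.515·N = 0.406·(563 + N)
(0.515 − 0.406)·N = 0.406×563 − 168.9 = 59.678
N = 59.678 / 0.109 = 547.5 kg/h

547.5 kg/h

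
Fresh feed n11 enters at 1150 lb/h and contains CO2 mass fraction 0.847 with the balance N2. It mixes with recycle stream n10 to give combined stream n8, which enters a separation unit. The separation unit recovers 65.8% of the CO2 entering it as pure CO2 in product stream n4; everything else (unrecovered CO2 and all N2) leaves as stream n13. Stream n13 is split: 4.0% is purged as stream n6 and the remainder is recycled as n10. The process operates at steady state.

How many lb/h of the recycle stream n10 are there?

4699 lb/h

N2 enters only via n11 and leaves only via the purge: 1150×0.153 = 0.040×(N2 in n13), and the separation unit passes all N2, so N2 in n8 = N2 in n13 = 4398.8 lb/h.
CO2 in n8: m_A = 1150×0.847 + (1−0.040)·(1−0.658)·m_A, so m_A = 974.05/0.6717 = 1450.2 lb/h.
n13 = (1−0.658)×1450.2 + 4398.8 = 4894.7 lb/h.
Recycle n10 = (1−0.040)×4894.7 = 4698.9 lb/h.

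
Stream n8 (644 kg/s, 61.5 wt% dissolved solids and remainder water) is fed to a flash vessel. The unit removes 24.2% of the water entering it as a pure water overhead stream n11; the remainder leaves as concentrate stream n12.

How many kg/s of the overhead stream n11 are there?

water entering = 644×0.385 = 247.94 kg/s; overhead removed = 0.242×247.94 = 60.001 kg/s.

60 kg/s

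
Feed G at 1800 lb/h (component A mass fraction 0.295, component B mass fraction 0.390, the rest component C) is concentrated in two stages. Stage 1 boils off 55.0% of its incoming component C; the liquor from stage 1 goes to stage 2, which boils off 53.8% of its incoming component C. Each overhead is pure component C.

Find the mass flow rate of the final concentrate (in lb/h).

component C in feed = 1800×0.315 = 567 lb/h.
After stage 1: component C left = (1−0.550)×567 = 255.15; stream total = 1488.2 lb/h.
After stage 2: component C left = (1−0.538)×255.15 = 117.88; final concentrate = 1350.9 lb/h.

1351 lb/h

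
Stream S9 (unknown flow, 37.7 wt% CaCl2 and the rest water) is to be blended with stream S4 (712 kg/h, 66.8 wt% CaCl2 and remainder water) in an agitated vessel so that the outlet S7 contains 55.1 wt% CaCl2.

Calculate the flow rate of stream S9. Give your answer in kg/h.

Let S9 be the unknown flow. Total out = 712 + S9.
CaCl2 balance: 475.62 + 0.377·S9 = 0.551·(712 + S9)
(0.377 − 0.551)·S9 = 0.551×712 − 475.62 = -83.304
S9 = -83.304 / -0.174 = 478.76 kg/h

478.8 kg/h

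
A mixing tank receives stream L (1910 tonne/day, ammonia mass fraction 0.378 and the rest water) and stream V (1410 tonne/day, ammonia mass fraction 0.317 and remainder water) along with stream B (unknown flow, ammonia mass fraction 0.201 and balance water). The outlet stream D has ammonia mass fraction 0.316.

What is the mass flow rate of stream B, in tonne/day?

Let B be the unknown flow. Total out = 3320 + B.
ammonia balance: 1169 + 0.201·B = 0.316·(3320 + B)
(0.201 − 0.316)·B = 0.316×3320 − 1169 = -119.83
B = -119.83 / -0.115 = 1042 tonne/day

1042 tonne/day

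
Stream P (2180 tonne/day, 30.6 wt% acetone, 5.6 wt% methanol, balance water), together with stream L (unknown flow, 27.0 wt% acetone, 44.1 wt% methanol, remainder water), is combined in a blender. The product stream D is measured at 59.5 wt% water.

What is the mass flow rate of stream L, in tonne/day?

Let L be the unknown flow. Total out = 2180 + L.
water balance: 1390.8 + 0.289·L = 0.595·(2180 + L)
(0.289 − 0.595)·L = 0.595×2180 − 1390.8 = -93.74
L = -93.74 / -0.306 = 306.34 tonne/day

306.3 tonne/day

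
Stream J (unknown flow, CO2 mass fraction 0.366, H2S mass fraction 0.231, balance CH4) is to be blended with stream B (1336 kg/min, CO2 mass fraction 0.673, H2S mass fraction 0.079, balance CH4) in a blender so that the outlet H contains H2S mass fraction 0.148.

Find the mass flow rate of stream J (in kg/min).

1111 kg/min

Let J be the unknown flow. Total out = 1336 + J.
H2S balance: 105.54 + 0.231·J = 0.148·(1336 + J)
(0.231 − 0.148)·J = 0.148×1336 − 105.54 = 92.184
J = 92.184 / 0.083 = 1110.7 kg/min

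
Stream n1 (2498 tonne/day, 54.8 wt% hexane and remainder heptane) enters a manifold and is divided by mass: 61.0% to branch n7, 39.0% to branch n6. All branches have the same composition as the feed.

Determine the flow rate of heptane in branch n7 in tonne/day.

688.7 tonne/day

Branch n7 total = 0.610×2498 = 1523.8 tonne/day.
heptane in n7 = 0.452×1523.8 = 688.75 tonne/day.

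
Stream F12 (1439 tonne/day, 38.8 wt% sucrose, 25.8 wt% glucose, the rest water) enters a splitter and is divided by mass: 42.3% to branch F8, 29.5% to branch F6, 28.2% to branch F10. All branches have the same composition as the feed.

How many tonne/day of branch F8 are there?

Branch F8 flow = 0.423×1439 = 608.7 tonne/day.

608.7 tonne/day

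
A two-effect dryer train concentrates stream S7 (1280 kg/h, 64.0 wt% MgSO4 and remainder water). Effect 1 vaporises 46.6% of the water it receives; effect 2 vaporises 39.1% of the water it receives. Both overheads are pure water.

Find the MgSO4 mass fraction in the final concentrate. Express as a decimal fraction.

0.845

water in feed = 1280×0.360 = 460.8 kg/h.
After stage 1: water left = (1−0.466)×460.8 = 246.07; stream total = 1065.3 kg/h.
After stage 2: water left = (1−0.391)×246.07 = 149.85; final concentrate = 969.05 kg/h.
MgSO4 fraction = 819.2/969.05 = 0.845.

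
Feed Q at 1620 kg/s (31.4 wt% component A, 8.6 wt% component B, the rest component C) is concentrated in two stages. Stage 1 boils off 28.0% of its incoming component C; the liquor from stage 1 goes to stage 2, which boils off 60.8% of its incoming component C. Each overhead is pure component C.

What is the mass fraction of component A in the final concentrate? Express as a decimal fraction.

component C in feed = 1620×0.600 = 972 kg/s.
After stage 1: component C left = (1−0.280)×972 = 699.84; stream total = 1347.8 kg/s.
After stage 2: component C left = (1−0.608)×699.84 = 274.34; final concentrate = 922.34 kg/s.
component A fraction = 508.68/922.34 = 0.552.

0.552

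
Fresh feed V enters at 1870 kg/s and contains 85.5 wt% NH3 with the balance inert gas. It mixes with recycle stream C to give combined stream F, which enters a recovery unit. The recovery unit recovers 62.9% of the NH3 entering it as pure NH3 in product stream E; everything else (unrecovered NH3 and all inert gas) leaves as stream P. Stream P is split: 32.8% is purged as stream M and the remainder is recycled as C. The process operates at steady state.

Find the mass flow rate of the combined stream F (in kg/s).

2957 kg/s

inert gas enters only via V and leaves only via the purge: 1870×0.145 = 0.328×(inert gas in P), and the recovery unit passes all inert gas, so inert gas in F = inert gas in P = 826.68 kg/s.
NH3 in F: m_A = 1870×0.855 + (1−0.328)·(1−0.629)·m_A, so m_A = 1598.8/0.7507 = 2129.8 kg/s.
F = 2129.8 + 826.68 = 2956.5 kg/s.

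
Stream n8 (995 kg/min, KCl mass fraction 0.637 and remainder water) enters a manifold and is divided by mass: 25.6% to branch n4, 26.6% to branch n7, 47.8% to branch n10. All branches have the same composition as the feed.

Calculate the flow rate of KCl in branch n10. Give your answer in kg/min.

Branch n10 total = 0.478×995 = 475.61 kg/min.
KCl in n10 = 0.637×475.61 = 302.96 kg/min.

303 kg/min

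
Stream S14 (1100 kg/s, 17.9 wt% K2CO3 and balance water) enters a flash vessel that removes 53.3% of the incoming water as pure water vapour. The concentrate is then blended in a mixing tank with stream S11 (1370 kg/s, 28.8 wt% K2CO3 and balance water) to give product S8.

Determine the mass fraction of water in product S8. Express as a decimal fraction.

Vapour removed = 0.533×0.821×1100 = 481.35 kg/s; concentrate = 618.65 kg/s.
water reaching the mixer = 421.75 (from concentrate) + 1370×0.712 = 1397.2 kg/s.
Product flow = 618.65 + 1370 = 1988.6 kg/s; water fraction = 0.703.

0.703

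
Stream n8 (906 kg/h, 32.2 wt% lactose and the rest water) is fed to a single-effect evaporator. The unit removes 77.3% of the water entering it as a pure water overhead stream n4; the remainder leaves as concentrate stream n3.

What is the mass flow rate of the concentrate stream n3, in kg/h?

water entering = 906×0.678 = 614.27 kg/h; overhead removed = 0.773×614.27 = 474.83 kg/h.
Concentrate = 906 − 474.83 = 431.17 kg/h.

431.2 kg/h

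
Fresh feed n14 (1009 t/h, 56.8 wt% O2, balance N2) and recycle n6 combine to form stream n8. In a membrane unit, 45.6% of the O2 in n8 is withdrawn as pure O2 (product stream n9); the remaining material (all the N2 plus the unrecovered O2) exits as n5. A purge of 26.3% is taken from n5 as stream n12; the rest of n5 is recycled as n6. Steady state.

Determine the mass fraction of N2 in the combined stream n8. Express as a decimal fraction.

N2 enters only via n14 and leaves only via the purge: 1009×0.432 = 0.263×(N2 in n5), and the membrane unit passes all N2, so N2 in n8 = N2 in n5 = 1657.4 t/h.
O2 in n8: m_A = 1009×0.568 + (1−0.263)·(1−0.456)·m_A, so m_A = 573.11/0.5991 = 956.67 t/h.
n8 = 956.67 + 1657.4 = 2614 t/h.
N2 fraction in n8 = 1657.4/2614 = 0.6340.

0.6340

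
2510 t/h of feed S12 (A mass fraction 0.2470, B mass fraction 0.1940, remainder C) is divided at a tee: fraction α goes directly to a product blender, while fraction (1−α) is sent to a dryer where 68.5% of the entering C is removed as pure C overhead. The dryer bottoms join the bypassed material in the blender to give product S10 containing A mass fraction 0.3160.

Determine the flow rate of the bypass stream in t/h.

1079 t/h

All 2510×0.247 = 619.97 t/h of A reaches S10, so S10 = 619.97/0.316 = 1961.9 t/h and vapour = 548.07 t/h.
The evaporator receives (1−α)·2510 of feed at 0.559 C and removes 0.685 of that C:
0.685×0.559×(1−α)×2510 = 548.07
(1−α) = 548.07/961.12 = 0.5702;  α = 0.4298.
Bypass flow = 0.4298×2510 = 1078.7 t/h.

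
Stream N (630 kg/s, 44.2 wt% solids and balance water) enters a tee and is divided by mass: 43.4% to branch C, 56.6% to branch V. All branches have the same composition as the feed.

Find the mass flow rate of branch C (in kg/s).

Branch C flow = 0.434×630 = 273.42 kg/s.

273.4 kg/s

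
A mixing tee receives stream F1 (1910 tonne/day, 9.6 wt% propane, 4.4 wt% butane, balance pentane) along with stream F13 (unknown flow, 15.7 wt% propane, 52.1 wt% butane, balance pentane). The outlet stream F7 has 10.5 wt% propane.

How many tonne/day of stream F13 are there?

330.6 tonne/day

Let F13 be the unknown flow. Total out = 1910 + F13.
propane balance: 183.36 + 0.157·F13 = 0.105·(1910 + F13)
(0.157 − 0.105)·F13 = 0.105×1910 − 183.36 = 17.19
F13 = 17.19 / 0.052 = 330.58 tonne/day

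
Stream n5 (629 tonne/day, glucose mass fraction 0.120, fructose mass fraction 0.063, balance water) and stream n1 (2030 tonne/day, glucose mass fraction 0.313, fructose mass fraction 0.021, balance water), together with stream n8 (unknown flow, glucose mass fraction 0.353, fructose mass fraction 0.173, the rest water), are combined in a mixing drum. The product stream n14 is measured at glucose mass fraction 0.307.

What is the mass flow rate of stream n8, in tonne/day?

Let n8 be the unknown flow. Total out = 2659 + n8.
glucose balance: 710.87 + 0.353·n8 = 0.307·(2659 + n8)
(0.353 − 0.307)·n8 = 0.307×2659 − 710.87 = 105.44
n8 = 105.44 / 0.046 = 2292.2 tonne/day

2292 tonne/day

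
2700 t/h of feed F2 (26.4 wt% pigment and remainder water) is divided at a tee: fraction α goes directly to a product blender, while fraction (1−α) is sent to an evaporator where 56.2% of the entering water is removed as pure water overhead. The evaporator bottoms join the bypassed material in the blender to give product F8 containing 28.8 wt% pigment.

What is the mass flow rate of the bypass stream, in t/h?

All 2700×0.264 = 712.8 t/h of pigment reaches F8, so F8 = 712.8/0.288 = 2475 t/h and vapour = 225 t/h.
The evaporator receives (1−α)·2700 of feed at 0.736 water and removes 0.562 of that water:
0.562×0.736×(1−α)×2700 = 225
(1−α) = 225/1116.8 = 0.2015;  α = 0.7985.
Bypass flow = 0.7985×2700 = 2156 t/h.

2156 t/h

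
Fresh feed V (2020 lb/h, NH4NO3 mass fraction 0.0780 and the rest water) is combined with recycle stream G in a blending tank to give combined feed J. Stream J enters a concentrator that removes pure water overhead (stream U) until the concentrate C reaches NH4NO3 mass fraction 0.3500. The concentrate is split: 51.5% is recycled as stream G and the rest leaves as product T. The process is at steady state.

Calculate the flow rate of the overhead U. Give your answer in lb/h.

1570 lb/h

Overall NH4NO3 balance (none leaves overhead): NH4NO3 in fresh feed = NH4NO3 in product, i.e. 2020×0.078 = (1−0.515)·C·0.350.
C = 157.56/(0.350×0.485) = 928.19 lb/h.
Recycle G = 0.515×928.19 = 478.02 lb/h.
Combined feed J = 2020 + 478.02 = 2498 lb/h.
Overhead U = J − C = 2498 − 928.19 = 1569.8 lb/h.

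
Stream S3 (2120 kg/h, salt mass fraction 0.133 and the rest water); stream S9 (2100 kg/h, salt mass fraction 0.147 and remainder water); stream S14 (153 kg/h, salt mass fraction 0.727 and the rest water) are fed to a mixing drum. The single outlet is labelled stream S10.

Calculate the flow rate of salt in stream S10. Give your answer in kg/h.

701.9 kg/h

salt out = salt in = 2120×0.133 + 2100×0.147 + 153×0.727 = 701.89 kg/h.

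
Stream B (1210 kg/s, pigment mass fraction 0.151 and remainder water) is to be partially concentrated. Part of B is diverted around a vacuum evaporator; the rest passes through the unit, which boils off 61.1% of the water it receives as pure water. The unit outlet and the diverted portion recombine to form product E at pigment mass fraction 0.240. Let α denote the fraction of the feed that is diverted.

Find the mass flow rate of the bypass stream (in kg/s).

All 1210×0.151 = 182.71 kg/s of pigment reaches E, so E = 182.71/0.240 = 761.29 kg/s and vapour = 448.71 kg/s.
The evaporator receives (1−α)·1210 of feed at 0.849 water and removes 0.611 of that water:
0.611×0.849×(1−α)×1210 = 448.71
(1−α) = 448.71/627.67 = 0.7149;  α = 0.2851.
Bypass flow = 0.2851×1210 = 345 kg/s.

345 kg/s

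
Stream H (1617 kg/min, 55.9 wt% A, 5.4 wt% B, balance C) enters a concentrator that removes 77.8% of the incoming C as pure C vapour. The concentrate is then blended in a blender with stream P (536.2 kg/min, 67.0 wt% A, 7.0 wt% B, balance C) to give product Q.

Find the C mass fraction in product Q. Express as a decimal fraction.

0.167

Vapour removed = 0.778×0.387×1617 = 486.86 kg/min; concentrate = 1130.1 kg/min.
C reaching the mixer = 138.92 (from concentrate) + 536.2×0.260 = 278.33 kg/min.
Product flow = 1130.1 + 536.2 = 1666.3 kg/min; C fraction = 0.167.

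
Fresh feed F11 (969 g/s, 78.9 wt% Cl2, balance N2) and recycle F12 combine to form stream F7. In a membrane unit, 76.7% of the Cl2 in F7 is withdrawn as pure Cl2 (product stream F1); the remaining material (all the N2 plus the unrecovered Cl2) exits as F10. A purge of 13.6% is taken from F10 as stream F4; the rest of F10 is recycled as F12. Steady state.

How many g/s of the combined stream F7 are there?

N2 enters only via F11 and leaves only via the purge: 969×0.211 = 0.136×(N2 in F10), and the membrane unit passes all N2, so N2 in F7 = N2 in F10 = 1503.4 g/s.
Cl2 in F7: m_A = 969×0.789 + (1−0.136)·(1−0.767)·m_A, so m_A = 764.54/0.7987 = 957.25 g/s.
F7 = 957.25 + 1503.4 = 2460.6 g/s.

2461 g/s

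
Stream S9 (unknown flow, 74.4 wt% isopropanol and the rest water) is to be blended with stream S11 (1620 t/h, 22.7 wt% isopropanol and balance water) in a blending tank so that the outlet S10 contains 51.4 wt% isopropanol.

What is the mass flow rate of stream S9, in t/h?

2021 t/h

Let S9 be the unknown flow. Total out = 1620 + S9.
isopropanol balance: 367.74 + 0.744·S9 = 0.514·(1620 + S9)
(0.744 − 0.514)·S9 = 0.514×1620 − 367.74 = 464.94
S9 = 464.94 / 0.230 = 2021.5 t/h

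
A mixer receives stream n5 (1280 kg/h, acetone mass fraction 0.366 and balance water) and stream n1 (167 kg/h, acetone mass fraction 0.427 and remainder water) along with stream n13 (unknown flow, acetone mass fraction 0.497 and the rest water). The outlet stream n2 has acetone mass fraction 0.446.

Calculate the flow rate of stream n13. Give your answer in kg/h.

Let n13 be the unknown flow. Total out = 1447 + n13.
acetone balance: 539.79 + 0.497·n13 = 0.446·(1447 + n13)
(0.497 − 0.446)·n13 = 0.446×1447 − 539.79 = 105.57
n13 = 105.57 / 0.051 = 2070.1 kg/h

2070 kg/h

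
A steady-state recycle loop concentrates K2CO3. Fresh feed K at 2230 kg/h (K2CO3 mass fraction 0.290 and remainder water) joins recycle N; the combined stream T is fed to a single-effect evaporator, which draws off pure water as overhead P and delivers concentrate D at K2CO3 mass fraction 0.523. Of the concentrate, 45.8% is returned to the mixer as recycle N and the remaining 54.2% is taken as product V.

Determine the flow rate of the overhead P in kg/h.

993.5 kg/h

Overall K2CO3 balance (none leaves overhead): K2CO3 in fresh feed = K2CO3 in product, i.e. 2230×0.290 = (1−0.458)·D·0.523.
D = 646.7/(0.523×0.542) = 2281.4 kg/h.
Recycle N = 0.458×2281.4 = 1044.9 kg/h.
Combined feed T = 2230 + 1044.9 = 3274.9 kg/h.
Overhead P = T − D = 3274.9 − 2281.4 = 993.48 kg/h.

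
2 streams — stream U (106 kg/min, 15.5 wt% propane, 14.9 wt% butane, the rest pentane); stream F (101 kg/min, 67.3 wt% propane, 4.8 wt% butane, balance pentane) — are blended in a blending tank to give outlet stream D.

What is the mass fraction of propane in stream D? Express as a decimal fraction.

Total flow out = 106 + 101 = 207 kg/min.
propane in = 106×0.155 + 101×0.673 = 84.403 kg/min.
propane mass fraction in D = 84.403/207 = 0.4077.

0.4077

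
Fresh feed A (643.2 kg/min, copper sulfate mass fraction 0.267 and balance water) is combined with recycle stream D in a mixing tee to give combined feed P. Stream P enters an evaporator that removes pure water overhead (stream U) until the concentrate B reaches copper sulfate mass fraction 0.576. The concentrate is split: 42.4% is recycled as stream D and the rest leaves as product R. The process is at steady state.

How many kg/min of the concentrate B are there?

517.6 kg/min

Overall copper sulfate balance (none leaves overhead): copper sulfate in fresh feed = copper sulfate in product, i.e. 643.2×0.267 = (1−0.424)·B·0.576.
B = 171.73/(0.576×0.576) = 517.62 kg/min.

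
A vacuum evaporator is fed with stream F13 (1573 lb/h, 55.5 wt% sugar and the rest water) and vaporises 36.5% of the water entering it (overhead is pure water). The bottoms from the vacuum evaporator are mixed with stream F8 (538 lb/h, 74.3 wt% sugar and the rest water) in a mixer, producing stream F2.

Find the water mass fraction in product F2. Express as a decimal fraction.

0.3141

Vapour removed = 0.365×0.445×1573 = 255.49 lb/h; concentrate = 1317.5 lb/h.
water reaching the mixer = 444.49 (from concentrate) + 538×0.257 = 582.76 lb/h.
Product flow = 1317.5 + 538 = 1855.5 lb/h; water fraction = 0.3141.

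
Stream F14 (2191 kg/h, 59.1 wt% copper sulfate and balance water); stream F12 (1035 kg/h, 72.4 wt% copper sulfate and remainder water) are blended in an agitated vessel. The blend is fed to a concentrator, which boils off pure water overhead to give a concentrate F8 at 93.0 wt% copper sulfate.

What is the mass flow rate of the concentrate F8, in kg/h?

2198 kg/h

copper sulfate entering = 2191×0.591 + 1035×0.724 = 2044.2 kg/h.
All copper sulfate reports to F8, so F8 = 2044.2/0.930 = 2198.1 kg/h.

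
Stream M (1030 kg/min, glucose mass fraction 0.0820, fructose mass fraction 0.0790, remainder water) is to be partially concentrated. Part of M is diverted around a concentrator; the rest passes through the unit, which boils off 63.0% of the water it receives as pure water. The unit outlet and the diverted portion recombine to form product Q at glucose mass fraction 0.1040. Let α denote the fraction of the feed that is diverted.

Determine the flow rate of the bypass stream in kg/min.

617.8 kg/min

All 1030×0.082 = 84.46 kg/min of glucose reaches Q, so Q = 84.46/0.104 = 812.12 kg/min and vapour = 217.88 kg/min.
The evaporator receives (1−α)·1030 of feed at 0.839 water and removes 0.630 of that water:
0.630×0.839×(1−α)×1030 = 217.88
(1−α) = 217.88/544.43 = 0.4002;  α = 0.5998.
Bypass flow = 0.5998×1030 = 617.78 kg/min.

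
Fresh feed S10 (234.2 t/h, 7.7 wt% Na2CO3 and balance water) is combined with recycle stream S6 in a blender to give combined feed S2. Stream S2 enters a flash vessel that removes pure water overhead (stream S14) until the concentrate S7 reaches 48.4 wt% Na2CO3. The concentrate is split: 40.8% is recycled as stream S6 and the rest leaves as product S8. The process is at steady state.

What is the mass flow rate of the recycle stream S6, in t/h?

Overall Na2CO3 balance (none leaves overhead): Na2CO3 in fresh feed = Na2CO3 in product, i.e. 234.2×0.077 = (1−0.408)·S7·0.484.
S7 = 18.033/(0.484×0.592) = 62.938 t/h.
Recycle S6 = 0.408×62.938 = 25.679 t/h.

25.68 t/h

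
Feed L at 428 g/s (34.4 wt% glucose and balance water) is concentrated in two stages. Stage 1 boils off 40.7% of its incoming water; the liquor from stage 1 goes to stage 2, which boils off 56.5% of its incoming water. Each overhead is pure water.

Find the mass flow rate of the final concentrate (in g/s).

water in feed = 428×0.656 = 280.77 g/s.
After stage 1: water left = (1−0.407)×280.77 = 166.5; stream total = 313.73 g/s.
After stage 2: water left = (1−0.565)×166.5 = 72.426; final concentrate = 219.66 g/s.

219.7 g/s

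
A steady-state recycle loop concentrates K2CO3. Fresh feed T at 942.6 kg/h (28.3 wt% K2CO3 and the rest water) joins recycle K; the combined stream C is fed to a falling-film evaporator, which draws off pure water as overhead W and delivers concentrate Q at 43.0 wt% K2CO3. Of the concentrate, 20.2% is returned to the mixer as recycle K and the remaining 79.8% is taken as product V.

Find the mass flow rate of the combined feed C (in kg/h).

1100 kg/h

Overall K2CO3 balance (none leaves overhead): K2CO3 in fresh feed = K2CO3 in product, i.e. 942.6×0.283 = (1−0.202)·Q·0.430.
Q = 266.76/(0.430×0.798) = 777.4 kg/h.
Recycle K = 0.202×777.4 = 157.03 kg/h.
Combined feed C = 942.6 + 157.03 = 1099.6 kg/h.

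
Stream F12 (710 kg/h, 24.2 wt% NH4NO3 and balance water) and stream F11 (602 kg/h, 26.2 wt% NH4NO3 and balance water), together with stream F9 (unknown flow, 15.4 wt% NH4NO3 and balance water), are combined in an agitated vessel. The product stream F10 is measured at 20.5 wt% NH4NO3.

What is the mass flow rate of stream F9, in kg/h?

1188 kg/h

Let F9 be the unknown flow. Total out = 1312 + F9.
NH4NO3 balance: 329.54 + 0.154·F9 = 0.205·(1312 + F9)
(0.154 − 0.205)·F9 = 0.205×1312 − 329.54 = -60.584
F9 = -60.584 / -0.051 = 1187.9 kg/h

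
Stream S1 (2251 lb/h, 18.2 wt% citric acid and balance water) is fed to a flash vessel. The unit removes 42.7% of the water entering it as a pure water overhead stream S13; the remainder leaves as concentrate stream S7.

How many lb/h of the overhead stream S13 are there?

water entering = 2251×0.818 = 1841.3 lb/h; overhead removed = 0.427×1841.3 = 786.24 lb/h.

786.2 lb/h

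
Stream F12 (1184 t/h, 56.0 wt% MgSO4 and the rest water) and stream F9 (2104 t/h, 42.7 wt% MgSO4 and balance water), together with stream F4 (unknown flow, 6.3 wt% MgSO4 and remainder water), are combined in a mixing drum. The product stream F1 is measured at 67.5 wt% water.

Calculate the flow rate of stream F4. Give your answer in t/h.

Let F4 be the unknown flow. Total out = 3288 + F4.
water balance: 1726.6 + 0.937·F4 = 0.675·(3288 + F4)
(0.937 − 0.675)·F4 = 0.675×3288 − 1726.6 = 492.85
F4 = 492.85 / 0.262 = 1881.1 t/h

1881 t/h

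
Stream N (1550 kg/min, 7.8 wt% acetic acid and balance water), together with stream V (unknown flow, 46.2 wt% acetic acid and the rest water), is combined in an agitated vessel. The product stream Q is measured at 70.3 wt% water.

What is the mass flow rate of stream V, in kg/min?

Let V be the unknown flow. Total out = 1550 + V.
water balance: 1429.1 + 0.538·V = 0.703·(1550 + V)
(0.538 − 0.703)·V = 0.703×1550 − 1429.1 = -339.45
V = -339.45 / -0.165 = 2057.3 kg/min

2057 kg/min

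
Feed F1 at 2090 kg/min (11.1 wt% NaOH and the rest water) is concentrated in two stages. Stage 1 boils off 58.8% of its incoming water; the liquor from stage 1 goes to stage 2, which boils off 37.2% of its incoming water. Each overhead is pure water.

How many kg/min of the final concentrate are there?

water in feed = 2090×0.889 = 1858 kg/min.
After stage 1: water left = (1−0.588)×1858 = 765.5; stream total = 997.49 kg/min.
After stage 2: water left = (1−0.372)×765.5 = 480.73; final concentrate = 712.72 kg/min.

712.7 kg/min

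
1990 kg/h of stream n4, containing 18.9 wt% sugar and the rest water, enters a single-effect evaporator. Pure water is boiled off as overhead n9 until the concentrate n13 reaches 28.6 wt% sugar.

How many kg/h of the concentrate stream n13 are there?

1315 kg/h

sugar is conserved: 1990×0.189 = 376.11 kg/h all reports to the concentrate.
Concentrate = 376.11/(target fraction) = 1315.1 kg/h.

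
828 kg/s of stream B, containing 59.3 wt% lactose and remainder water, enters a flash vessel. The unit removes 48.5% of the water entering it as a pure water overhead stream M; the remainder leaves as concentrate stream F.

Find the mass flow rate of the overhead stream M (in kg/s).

163.4 kg/s

water entering = 828×0.407 = 337 kg/s; overhead removed = 0.485×337 = 163.44 kg/s.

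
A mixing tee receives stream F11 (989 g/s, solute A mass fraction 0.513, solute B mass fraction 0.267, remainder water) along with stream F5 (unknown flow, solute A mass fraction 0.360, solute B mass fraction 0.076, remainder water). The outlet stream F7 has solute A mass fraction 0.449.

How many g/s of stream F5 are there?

711.2 g/s

Let F5 be the unknown flow. Total out = 989 + F5.
solute A balance: 507.36 + 0.360·F5 = 0.449·(989 + F5)
(0.360 − 0.449)·F5 = 0.449×989 − 507.36 = -63.296
F5 = -63.296 / -0.089 = 711.19 g/s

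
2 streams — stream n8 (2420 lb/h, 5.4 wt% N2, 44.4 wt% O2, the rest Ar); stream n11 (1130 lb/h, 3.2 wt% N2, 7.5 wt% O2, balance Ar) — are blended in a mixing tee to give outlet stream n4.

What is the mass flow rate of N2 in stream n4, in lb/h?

N2 out = N2 in = 2420×0.054 + 1130×0.032 = 166.84 lb/h.

166.8 lb/h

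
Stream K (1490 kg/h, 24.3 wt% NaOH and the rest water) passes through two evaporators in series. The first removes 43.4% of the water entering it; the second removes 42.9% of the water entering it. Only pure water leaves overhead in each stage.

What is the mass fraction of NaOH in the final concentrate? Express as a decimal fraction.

water in feed = 1490×0.757 = 1127.9 kg/h.
After stage 1: water left = (1−0.434)×1127.9 = 638.41; stream total = 1000.5 kg/h.
After stage 2: water left = (1−0.429)×638.41 = 364.53; final concentrate = 726.6 kg/h.
NaOH fraction = 362.07/726.6 = 0.498.

0.498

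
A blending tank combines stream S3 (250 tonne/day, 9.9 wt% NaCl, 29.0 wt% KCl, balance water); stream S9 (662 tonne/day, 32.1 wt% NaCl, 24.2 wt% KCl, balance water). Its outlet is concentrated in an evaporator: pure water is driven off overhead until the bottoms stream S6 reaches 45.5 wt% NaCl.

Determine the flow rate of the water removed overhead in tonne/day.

NaCl entering = 250×0.099 + 662×0.321 = 237.25 tonne/day.
All NaCl reports to S6, so S6 = 237.25/0.455 = 521.43 tonne/day.
Total feed = 912 tonne/day; overhead = 912 − 521.43 = 390.57 tonne/day.

390.6 tonne/day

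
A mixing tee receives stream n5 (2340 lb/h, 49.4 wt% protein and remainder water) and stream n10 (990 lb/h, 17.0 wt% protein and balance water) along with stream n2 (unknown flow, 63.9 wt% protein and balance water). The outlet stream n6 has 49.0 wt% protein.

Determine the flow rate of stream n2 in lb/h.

Let n2 be the unknown flow. Total out = 3330 + n2.
protein balance: 1324.3 + 0.639·n2 = 0.490·(3330 + n2)
(0.639 − 0.490)·n2 = 0.490×3330 − 1324.3 = 307.44
n2 = 307.44 / 0.149 = 2063.4 lb/h

2063 lb/h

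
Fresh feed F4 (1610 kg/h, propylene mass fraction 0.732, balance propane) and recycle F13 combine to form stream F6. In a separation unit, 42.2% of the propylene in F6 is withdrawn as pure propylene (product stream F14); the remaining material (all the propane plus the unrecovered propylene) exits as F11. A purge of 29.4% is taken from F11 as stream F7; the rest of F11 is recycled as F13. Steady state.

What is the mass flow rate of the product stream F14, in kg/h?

840.2 kg/h

propylene in F6: m_A = 1610×0.732 + (1−0.294)·(1−0.422)·m_A, so m_A = 1178.5/0.5919 = 1991 kg/h.
Product F14 = 0.422×1991 = 840.19 kg/h.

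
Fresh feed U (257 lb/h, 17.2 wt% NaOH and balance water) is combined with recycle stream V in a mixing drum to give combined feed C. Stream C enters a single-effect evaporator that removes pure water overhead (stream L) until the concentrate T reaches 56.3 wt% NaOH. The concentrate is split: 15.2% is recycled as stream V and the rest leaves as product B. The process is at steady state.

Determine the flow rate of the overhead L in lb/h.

178.5 lb/h

Overall NaOH balance (none leaves overhead): NaOH in fresh feed = NaOH in product, i.e. 257×0.172 = (1−0.152)·T·0.563.
T = 44.204/(0.563×0.848) = 92.589 lb/h.
Recycle V = 0.152×92.589 = 14.073 lb/h.
Combined feed C = 257 + 14.073 = 271.07 lb/h.
Overhead L = C − T = 271.07 − 92.589 = 178.48 lb/h.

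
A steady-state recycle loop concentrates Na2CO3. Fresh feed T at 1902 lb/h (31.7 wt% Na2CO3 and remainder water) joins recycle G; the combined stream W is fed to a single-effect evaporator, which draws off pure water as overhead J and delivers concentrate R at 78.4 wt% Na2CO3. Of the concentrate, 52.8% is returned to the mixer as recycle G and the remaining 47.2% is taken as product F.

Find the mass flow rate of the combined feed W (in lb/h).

Overall Na2CO3 balance (none leaves overhead): Na2CO3 in fresh feed = Na2CO3 in product, i.e. 1902×0.317 = (1−0.528)·R·0.784.
R = 602.93/(0.784×0.472) = 1629.3 lb/h.
Recycle G = 0.528×1629.3 = 860.29 lb/h.
Combined feed W = 1902 + 860.29 = 2762.3 lb/h.

2762 lb/h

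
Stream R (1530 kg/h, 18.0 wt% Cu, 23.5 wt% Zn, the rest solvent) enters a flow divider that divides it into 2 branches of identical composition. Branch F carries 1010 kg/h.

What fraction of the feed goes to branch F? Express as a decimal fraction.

Fraction to F = 1010/1530 = 0.6601.

0.660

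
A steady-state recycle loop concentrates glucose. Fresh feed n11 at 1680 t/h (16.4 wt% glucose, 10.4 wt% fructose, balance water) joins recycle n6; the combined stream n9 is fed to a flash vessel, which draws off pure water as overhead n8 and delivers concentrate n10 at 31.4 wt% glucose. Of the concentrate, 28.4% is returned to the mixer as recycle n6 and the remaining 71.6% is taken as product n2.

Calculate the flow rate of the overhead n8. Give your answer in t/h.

Overall glucose balance (none leaves overhead): glucose in fresh feed = glucose in product, i.e. 1680×0.164 = (1−0.284)·n10·0.314.
n10 = 275.52/(0.314×0.716) = 1225.5 t/h.
Recycle n6 = 0.284×1225.5 = 348.04 t/h.
Combined feed n9 = 1680 + 348.04 = 2028 t/h.
Overhead n8 = n9 − n10 = 2028 − 1225.5 = 802.55 t/h.

802.5 t/h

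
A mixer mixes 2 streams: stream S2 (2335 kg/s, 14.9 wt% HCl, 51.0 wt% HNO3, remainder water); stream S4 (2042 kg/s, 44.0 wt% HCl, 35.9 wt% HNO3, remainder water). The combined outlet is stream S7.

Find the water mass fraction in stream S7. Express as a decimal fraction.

0.276

Total flow out = 2335 + 2042 = 4377 kg/s.
water in = 2335×0.341 + 2042×0.201 = 1206.7 kg/s.
water mass fraction in S7 = 1206.7/4377 = 0.276.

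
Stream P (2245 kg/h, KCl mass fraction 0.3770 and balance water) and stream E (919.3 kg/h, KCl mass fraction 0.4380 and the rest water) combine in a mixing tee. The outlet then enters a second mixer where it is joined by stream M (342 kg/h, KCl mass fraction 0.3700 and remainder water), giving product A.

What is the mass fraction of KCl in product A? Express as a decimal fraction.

0.3923

Overall, product flow = 3506.3 kg/h.
KCl in = 2245×0.377 + 919.3×0.438 + 342×0.370 = 1375.6 kg/h.
KCl fraction in A = 0.3923.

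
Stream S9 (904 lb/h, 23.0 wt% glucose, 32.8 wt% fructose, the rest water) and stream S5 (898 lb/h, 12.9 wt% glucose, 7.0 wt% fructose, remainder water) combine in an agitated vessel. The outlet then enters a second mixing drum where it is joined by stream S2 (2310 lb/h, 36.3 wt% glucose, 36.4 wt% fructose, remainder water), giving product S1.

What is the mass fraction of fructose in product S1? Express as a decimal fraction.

0.292

Overall, product flow = 4112 lb/h.
fructose in = 904×0.328 + 898×0.070 + 2310×0.364 = 1200.2 lb/h.
fructose fraction in S1 = 0.292.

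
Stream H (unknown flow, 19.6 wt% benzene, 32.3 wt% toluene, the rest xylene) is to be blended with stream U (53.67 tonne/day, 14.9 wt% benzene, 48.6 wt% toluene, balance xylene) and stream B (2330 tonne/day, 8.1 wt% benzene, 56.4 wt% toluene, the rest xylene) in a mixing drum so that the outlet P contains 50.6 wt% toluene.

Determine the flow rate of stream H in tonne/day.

732.6 tonne/day

Let H be the unknown flow. Total out = 2383.7 + H.
toluene balance: 1340.2 + 0.323·H = 0.506·(2383.7 + H)
(0.323 − 0.506)·H = 0.506×2383.7 − 1340.2 = -134.07
H = -134.07 / -0.183 = 732.6 tonne/day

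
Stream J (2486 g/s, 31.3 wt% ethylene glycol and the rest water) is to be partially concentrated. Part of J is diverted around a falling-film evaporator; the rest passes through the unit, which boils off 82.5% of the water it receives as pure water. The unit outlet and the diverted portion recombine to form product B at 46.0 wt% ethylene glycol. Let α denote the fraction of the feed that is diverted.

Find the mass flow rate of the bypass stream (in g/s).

All 2486×0.313 = 778.12 g/s of ethylene glycol reaches B, so B = 778.12/0.460 = 1691.6 g/s and vapour = 794.44 g/s.
The evaporator receives (1−α)·2486 of feed at 0.687 water and removes 0.825 of that water:
0.825×0.687×(1−α)×2486 = 794.44
(1−α) = 794.44/1409 = 0.5638;  α = 0.4362.
Bypass flow = 0.4362×2486 = 1084.3 g/s.

1084 g/s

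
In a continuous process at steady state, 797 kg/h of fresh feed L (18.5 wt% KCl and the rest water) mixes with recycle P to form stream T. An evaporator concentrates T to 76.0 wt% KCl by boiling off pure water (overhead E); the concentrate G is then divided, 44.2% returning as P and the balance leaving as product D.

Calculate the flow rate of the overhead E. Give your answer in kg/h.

603 kg/h

Overall KCl balance (none leaves overhead): KCl in fresh feed = KCl in product, i.e. 797×0.185 = (1−0.442)·G·0.760.
G = 147.44/(0.760×0.558) = 347.68 kg/h.
Recycle P = 0.442×347.68 = 153.68 kg/h.
Combined feed T = 797 + 153.68 = 950.68 kg/h.
Overhead E = T − G = 950.68 − 347.68 = 602.99 kg/h.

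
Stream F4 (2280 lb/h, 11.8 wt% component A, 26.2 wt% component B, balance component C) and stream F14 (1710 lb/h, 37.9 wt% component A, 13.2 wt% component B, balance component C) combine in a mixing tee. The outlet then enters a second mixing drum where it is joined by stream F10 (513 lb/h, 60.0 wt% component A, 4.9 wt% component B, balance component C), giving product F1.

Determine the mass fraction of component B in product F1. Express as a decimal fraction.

Overall, product flow = 4503 lb/h.
component B in = 2280×0.262 + 1710×0.132 + 513×0.049 = 848.22 lb/h.
component B fraction in F1 = 0.188.

0.188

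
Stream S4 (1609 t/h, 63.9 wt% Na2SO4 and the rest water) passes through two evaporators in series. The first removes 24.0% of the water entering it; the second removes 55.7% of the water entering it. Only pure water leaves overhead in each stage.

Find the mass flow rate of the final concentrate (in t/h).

water in feed = 1609×0.361 = 580.85 t/h.
After stage 1: water left = (1−0.240)×580.85 = 441.45; stream total = 1469.6 t/h.
After stage 2: water left = (1−0.557)×441.45 = 195.56; final concentrate = 1223.7 t/h.

1224 t/h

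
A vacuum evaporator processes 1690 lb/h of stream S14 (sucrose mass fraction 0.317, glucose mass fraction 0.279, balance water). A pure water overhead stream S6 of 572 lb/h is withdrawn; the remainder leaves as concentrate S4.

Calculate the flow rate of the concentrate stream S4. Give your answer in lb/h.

1118 lb/h

Concentrate = 1690 − 572 = 1118 lb/h.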